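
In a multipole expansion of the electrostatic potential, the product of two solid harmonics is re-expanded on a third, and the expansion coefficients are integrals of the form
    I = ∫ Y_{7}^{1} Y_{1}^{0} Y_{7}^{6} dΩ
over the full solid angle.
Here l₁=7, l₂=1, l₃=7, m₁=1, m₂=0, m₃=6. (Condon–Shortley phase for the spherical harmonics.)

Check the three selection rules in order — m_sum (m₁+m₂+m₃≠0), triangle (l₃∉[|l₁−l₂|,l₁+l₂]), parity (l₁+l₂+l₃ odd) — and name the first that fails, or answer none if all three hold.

m_sum

Σmᵢ = 7  ✗
l₃∈[|l₁−l₂|,l₁+l₂]=[6,8], have l₃=7
Σlᵢ = 15 ⇒ odd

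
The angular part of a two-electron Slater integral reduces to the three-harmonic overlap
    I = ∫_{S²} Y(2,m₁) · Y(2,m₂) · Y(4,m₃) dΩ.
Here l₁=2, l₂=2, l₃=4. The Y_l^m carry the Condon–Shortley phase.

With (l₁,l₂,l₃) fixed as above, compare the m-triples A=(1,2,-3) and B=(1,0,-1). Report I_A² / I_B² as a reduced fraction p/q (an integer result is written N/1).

7/6

l's match ⇒ only the (l;m) 3-j factors differ between A and B.
A: triangle coeff Δ(2,2,4) = 1/630; Σ_t [0,0]: t=0:+1/144 = 1/144; (3j)²=1/18 [(2 2 4; 1 2 -3)], sign=-1
B: triangle coeff Δ(2,2,4) = 1/630; Σ_t [0,0]: t=0:+1/24 = 1/24; (3j)²=1/21 [(2 2 4; 1 0 -1)], sign=-1
I_A²/I_B² = (1/18)/(1/21) = 7/6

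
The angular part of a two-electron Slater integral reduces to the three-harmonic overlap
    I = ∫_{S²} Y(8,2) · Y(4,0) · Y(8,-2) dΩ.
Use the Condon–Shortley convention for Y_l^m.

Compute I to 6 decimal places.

Rules hold: Σm=0, L=20 even, 4≤8≤12.
N = 17·9·17 = 2601
Δ = 4!·12!·4!/21! = 1/185175900
Racah Σ t=0..4: t=0:+1/557383680 t=1:−1/21772800 t=2:+1/8294400 t=3:−1/21772800 t=4:+1/557383680 = 1/30965760
⇒ 3j(8 4 8; 0 0 0)² = 36/4199, sgn +1
Racah Σ t=0..4: t=0:+1/298598400 t=1:−1/21772800 t=2:+1/15482880 t=3:−1/78382080 t=4:+1/4180377600 = 17/1791590400
⇒ 3j(8 4 8; 2 0 -2)² = 17/8892, sgn +1
4πI² = N·(3j₀)²·(3jₘ)² = 2601/61009
I = +1·√(0.0426331/4π) = 0.05824629

0.058246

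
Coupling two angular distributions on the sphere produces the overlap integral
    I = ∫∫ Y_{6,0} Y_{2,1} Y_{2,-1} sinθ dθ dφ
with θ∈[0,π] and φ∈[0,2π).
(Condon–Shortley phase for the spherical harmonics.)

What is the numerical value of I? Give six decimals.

|6−2|≤2≤6+2 violated ⇒ I = 0

0.000000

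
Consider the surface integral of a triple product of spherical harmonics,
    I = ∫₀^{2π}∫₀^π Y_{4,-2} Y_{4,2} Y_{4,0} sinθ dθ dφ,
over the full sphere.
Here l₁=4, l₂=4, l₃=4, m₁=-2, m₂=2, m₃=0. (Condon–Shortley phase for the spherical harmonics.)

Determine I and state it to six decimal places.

Checks pass: Σm=0; 12 even; l₃=4∈[0,8].
(2·4+1)(2·4+1)(2·4+1) = 729
Δ: 4! 4! 4! / 13! → 1/450450
sum: t=0:+1/13824 t=1:−1/216 t=2:+1/64 t=3:−1/216 t=4:+1/13824 = 5/768
3j²(4 4 4; 0 0 0) = Δ·Π!·Σ² = 18/1001  (sign +1)
sum: t=2:+1/2304 t=3:−1/216 t=4:+1/384 = -11/6912
3j²(4 4 4; -2 2 0) = Δ·Π!·Σ² = 11/1638  (sign -1)
combine: 4πI² = 729·18/1001·11/1638 = 729/8281
take √, sign -1: I = -0.08369845

-0.083698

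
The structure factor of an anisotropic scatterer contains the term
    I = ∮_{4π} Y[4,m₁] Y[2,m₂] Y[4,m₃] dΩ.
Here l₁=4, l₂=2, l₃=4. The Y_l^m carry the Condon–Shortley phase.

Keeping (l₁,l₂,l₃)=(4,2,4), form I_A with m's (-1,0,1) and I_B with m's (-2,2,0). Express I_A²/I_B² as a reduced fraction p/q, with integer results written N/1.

289/540

l's match ⇒ only the (l;m) 3-j factors differ between A and B.
A: triangle coeff Δ(4,2,4) = 1/13860; Σ_t [0,2]: t=0:+1/480 t=1:−1/48 t=2:+1/144 = -17/1440; (3j)²=289/13860 [(4 2 4; -1 0 1)], sign=+1
B: triangle coeff Δ(4,2,4) = 1/13860; Σ_t [2,2]: t=2:+1/192 = 1/192; (3j)²=3/77 [(4 2 4; -2 2 0)], sign=+1
I_A²/I_B² = (289/13860)/(3/77) = 289/540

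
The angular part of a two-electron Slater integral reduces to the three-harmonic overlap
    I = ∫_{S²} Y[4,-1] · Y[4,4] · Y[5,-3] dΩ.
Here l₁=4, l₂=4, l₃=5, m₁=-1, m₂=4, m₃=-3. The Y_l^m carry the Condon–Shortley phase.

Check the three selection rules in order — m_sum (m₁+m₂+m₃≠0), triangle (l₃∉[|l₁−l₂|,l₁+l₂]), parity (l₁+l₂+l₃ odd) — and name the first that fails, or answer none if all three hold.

parity

Σmᵢ = 0  ✓
l₃∈[|l₁−l₂|,l₁+l₂]=[0,8], have l₃=5  ✓
Σlᵢ = 13 ⇒ odd  ✗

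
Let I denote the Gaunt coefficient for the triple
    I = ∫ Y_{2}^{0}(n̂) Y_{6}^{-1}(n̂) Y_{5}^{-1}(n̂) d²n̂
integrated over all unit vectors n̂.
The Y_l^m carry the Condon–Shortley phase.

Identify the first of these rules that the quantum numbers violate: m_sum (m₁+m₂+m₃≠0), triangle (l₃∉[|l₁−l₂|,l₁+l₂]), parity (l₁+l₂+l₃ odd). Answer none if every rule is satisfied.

Σmᵢ = -2  ✗
l₃∈[|l₁−l₂|,l₁+l₂]=[4,8], have l₃=5
Σlᵢ = 13 ⇒ odd

m_sum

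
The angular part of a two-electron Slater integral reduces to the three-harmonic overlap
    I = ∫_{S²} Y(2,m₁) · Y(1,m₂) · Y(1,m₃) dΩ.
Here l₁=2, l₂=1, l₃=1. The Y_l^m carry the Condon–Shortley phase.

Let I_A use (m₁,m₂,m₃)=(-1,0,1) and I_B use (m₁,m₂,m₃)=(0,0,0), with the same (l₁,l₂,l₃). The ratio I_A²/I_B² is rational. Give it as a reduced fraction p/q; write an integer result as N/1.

3/4

Shared (l₁,l₂,l₃)=(2,1,1): N and (l;000)² cancel in I_A²/I_B².
A: Δ = 2!·2!·0!/5! = 1/30; Racah Σ t=1..1: t=1:−1/2 = -1/2; ⇒ 3j(2 1 1; -1 0 1)² = 1/10, sgn -1
B: Δ = 2!·2!·0!/5! = 1/30; Racah Σ t=1..1: t=1:−1/1 = -1/1; ⇒ 3j(2 1 1; 0 0 0)² = 2/15, sgn +1
I_A²/I_B² = (1/10)/(2/15) = 3/4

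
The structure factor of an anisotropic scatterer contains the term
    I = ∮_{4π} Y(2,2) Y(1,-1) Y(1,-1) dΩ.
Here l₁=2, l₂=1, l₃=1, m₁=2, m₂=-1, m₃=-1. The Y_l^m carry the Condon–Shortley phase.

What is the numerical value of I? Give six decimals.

0.309019

Checks pass: Σm=0; 4 even; l₃=1∈[1,3].
(2·2+1)(2·1+1)(2·1+1) = 45
Δ: 2! 2! 0! / 5! → 1/30
sum: t=1:−1/1 = -1/1
3j²(2 1 1; 0 0 0) = Δ·Π!·Σ² = 2/15  (sign +1)
sum: t=0:+1/4 = 1/4
3j²(2 1 1; 2 -1 -1) = Δ·Π!·Σ² = 1/5  (sign +1)
combine: 4πI² = 45·2/15·1/5 = 6/5
take √, sign +1: I = 0.30901936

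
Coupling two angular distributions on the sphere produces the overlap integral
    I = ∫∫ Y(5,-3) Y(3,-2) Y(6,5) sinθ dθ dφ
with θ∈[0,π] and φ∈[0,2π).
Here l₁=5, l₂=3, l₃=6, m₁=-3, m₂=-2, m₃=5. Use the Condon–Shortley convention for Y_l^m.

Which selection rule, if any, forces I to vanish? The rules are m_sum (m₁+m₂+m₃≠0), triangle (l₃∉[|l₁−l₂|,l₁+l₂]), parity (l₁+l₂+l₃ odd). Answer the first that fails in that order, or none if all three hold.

Σmᵢ = 0  ✓
l₃∈[|l₁−l₂|,l₁+l₂]=[2,8], have l₃=6  ✓
Σlᵢ = 14 ⇒ even  ✓

none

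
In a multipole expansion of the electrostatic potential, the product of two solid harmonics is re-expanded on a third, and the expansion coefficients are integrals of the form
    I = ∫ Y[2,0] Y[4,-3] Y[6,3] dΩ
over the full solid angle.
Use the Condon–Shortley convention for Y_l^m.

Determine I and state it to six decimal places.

-0.165283

Rules hold: Σm=0, L=12 even, 2≤6≤6.
N = 5·9·13 = 585
Δ = 0!·4!·8!/13! = 1/6435
Racah Σ t=0..0: t=0:+1/2304 = 1/2304
⇒ 3j(2 4 6; 0 0 0)² = 5/143, sgn +1
Racah Σ t=0..0: t=0:+1/20160 = 1/20160
⇒ 3j(2 4 6; 0 -3 3)² = 12/715, sgn -1
4πI² = N·(3j₀)²·(3jₘ)² = 540/1573
I = -1·√(0.343293/4π) = -0.16528277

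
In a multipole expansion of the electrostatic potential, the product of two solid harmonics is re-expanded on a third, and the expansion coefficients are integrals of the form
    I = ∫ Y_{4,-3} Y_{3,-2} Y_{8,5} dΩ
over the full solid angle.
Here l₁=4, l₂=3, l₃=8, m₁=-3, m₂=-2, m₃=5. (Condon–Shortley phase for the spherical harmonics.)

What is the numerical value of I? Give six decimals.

0.000000

l₃=8 ∉ [1,7] — triangle fails ⇒ I = 0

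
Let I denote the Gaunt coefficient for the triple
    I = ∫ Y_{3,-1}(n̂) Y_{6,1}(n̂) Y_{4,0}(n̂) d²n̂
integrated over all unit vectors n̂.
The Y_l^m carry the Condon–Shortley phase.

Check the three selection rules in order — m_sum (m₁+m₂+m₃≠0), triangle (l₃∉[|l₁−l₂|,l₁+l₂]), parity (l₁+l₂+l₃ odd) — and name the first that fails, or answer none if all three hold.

parity

azimuthal sum: -1 + 1 + 0 = 0  ✓
3 ≤ 4 ≤ 9 (triangle on l)  ✓
L = 3 + 6 + 4 = 13 (odd)  ✗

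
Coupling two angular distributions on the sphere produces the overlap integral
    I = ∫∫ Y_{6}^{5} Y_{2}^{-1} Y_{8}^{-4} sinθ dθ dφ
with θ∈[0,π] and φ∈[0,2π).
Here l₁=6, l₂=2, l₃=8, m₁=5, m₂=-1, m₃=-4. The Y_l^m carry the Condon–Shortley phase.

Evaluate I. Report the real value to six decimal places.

Checks pass: Σm=0; 16 even; l₃=8∈[4,8].
(2·6+1)(2·2+1)(2·8+1) = 1105
Δ: 0! 12! 4! / 17! → 1/30940
sum: t=0:+1/2073600 = 1/2073600
3j²(6 2 8; 0 0 0) = Δ·Π!·Σ² = 28/1105  (sign +1)
sum: t=0:+1/239500800 = 1/239500800
3j²(6 2 8; 5 -1 -4) = Δ·Π!·Σ² = 12/7735  (sign +1)
combine: 4πI² = 1105·28/1105·12/7735 = 48/1105
take √, sign +1: I = 0.05879421

0.058794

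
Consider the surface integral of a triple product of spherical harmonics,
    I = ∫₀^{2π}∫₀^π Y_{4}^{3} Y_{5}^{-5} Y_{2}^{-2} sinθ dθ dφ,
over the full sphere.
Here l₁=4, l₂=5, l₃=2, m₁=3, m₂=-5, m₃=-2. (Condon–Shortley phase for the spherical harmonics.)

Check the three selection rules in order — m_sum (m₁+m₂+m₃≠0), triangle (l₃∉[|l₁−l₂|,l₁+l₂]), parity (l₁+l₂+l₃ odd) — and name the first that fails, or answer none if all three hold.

m_sum

Σmᵢ = -4  ✗
l₃∈[|l₁−l₂|,l₁+l₂]=[1,9], have l₃=2
Σlᵢ = 11 ⇒ odd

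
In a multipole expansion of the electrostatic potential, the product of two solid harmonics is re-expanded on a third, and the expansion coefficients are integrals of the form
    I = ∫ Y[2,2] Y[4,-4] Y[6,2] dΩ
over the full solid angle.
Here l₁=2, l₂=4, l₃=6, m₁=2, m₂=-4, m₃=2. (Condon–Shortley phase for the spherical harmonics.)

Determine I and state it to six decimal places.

Checks pass: Σm=0; 12 even; l₃=6∈[2,6].
(2·2+1)(2·4+1)(2·6+1) = 585
Δ: 0! 4! 8! / 13! → 1/6435
sum: t=0:+1/2304 = 1/2304
3j²(2 4 6; 0 0 0) = Δ·Π!·Σ² = 5/143  (sign +1)
sum: t=0:+1/967680 = 1/967680
3j²(2 4 6; 2 -4 2) = Δ·Π!·Σ² = 1/6435  (sign +1)
combine: 4πI² = 585·5/143·1/6435 = 5/1573
take √, sign +1: I = 0.01590434

0.015904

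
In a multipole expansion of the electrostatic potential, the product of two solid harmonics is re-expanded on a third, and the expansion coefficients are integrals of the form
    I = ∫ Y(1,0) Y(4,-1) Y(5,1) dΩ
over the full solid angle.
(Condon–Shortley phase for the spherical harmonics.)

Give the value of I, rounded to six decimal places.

Rules hold: Σm=0, L=10 even, 3≤5≤5.
N = 3·9·11 = 297
Δ = 0!·2!·8!/11! = 1/495
Racah Σ t=0..0: t=0:+1/576 = 1/576
⇒ 3j(1 4 5; 0 0 0)² = 5/99, sgn -1
Racah Σ t=0..0: t=0:+1/720 = 1/720
⇒ 3j(1 4 5; 0 -1 1)² = 8/165, sgn +1
4πI² = N·(3j₀)²·(3jₘ)² = 8/11
I = -1·√(0.727273/4π) = -0.24057125

-0.240571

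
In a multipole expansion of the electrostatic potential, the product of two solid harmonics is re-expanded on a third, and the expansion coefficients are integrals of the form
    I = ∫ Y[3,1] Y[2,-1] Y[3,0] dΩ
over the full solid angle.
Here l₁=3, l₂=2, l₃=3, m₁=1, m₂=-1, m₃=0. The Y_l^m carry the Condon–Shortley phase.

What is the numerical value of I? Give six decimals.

-0.059471

Checks pass: Σm=0; 8 even; l₃=3∈[1,5].
(2·3+1)(2·2+1)(2·3+1) = 245
Δ: 2! 4! 2! / 9! → 1/3780
sum: t=0:+1/24 t=1:−1/4 t=2:+1/24 = -1/6
3j²(3 2 3; 0 0 0) = Δ·Π!·Σ² = 4/105  (sign +1)
sum: t=0:+1/8 t=1:−1/12 = 1/24
3j²(3 2 3; 1 -1 0) = Δ·Π!·Σ² = 1/210  (sign -1)
combine: 4πI² = 245·4/105·1/210 = 2/45
take √, sign -1: I = -0.05947080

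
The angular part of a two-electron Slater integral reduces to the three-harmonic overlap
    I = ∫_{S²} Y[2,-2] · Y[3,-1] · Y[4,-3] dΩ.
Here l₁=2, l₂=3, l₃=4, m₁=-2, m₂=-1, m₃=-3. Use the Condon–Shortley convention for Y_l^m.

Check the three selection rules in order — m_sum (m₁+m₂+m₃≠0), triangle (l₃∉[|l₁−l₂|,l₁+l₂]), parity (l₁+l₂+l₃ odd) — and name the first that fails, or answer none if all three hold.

m_sum

Σmᵢ = -6  ✗
l₃∈[|l₁−l₂|,l₁+l₂]=[1,5], have l₃=4
Σlᵢ = 9 ⇒ odd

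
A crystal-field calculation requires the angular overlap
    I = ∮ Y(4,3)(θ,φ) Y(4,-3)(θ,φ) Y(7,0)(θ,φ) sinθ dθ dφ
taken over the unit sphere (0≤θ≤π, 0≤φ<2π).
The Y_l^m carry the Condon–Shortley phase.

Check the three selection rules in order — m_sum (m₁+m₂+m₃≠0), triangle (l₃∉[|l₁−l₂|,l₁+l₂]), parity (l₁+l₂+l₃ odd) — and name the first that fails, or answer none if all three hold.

Σmᵢ = 0  ✓
l₃∈[|l₁−l₂|,l₁+l₂]=[0,8], have l₃=7  ✓
Σlᵢ = 15 ⇒ odd  ✗

parity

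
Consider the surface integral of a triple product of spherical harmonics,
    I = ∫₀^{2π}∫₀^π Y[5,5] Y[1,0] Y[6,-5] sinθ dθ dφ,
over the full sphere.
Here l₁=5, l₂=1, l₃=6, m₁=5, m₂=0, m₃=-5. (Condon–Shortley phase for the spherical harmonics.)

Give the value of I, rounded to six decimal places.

Rules hold: Σm=0, L=12 even, 4≤6≤6.
N = 11·3·13 = 429
Δ = 0!·10!·2!/13! = 1/858
Racah Σ t=0..0: t=0:+1/14400 = 1/14400
⇒ 3j(5 1 6; 0 0 0)² = 6/143, sgn +1
Racah Σ t=0..0: t=0:+1/3628800 = 1/3628800
⇒ 3j(5 1 6; 5 0 -5)² = 1/78, sgn -1
4πI² = N·(3j₀)²·(3jₘ)² = 3/13
I = -1·√(0.230769/4π) = -0.13551395

-0.135514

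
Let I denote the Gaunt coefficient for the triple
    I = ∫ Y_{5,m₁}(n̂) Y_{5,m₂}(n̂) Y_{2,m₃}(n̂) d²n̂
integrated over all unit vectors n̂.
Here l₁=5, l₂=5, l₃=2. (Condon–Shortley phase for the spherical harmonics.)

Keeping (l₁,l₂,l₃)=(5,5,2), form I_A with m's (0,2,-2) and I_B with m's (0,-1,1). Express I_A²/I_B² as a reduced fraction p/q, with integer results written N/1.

Same 5,5,2: normalisation and zero-m 3j drop out of the ratio.
A: Δ: 8! 2! 2! / 13! → 1/38610; sum: t=5:−1/2880 = -1/2880; 3j²(5 5 2; 0 2 -2) = Δ·Π!·Σ² = 14/429  (sign -1)
B: Δ: 8! 2! 2! / 13! → 1/38610; sum: t=3:−1/1440 t=4:+1/1152 = 1/5760; 3j²(5 5 2; 0 -1 1) = Δ·Π!·Σ² = 1/858  (sign -1)
I_A²/I_B² = (14/429)/(1/858) = 28/1

28/1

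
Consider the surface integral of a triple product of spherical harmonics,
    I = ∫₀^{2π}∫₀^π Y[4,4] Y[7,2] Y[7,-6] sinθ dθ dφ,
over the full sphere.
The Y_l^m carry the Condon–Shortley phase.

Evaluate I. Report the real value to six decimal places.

Rules hold: Σm=0, L=18 even, 3≤7≤11.
N = 9·15·15 = 2025
Δ = 4!·4!·10!/19! = 1/58198140
Racah Σ t=0..4: t=0:+1/17418240 t=1:−1/622080 t=2:+1/230400 t=3:−1/622080 t=4:+1/17418240 = 1/806400
⇒ 3j(4 7 7; 0 0 0)² = 2268/230945, sgn -1
Racah Σ t=0..0: t=0:+1/209018880 = 1/209018880
⇒ 3j(4 7 7; 4 2 -6)² = 25/5814, sgn -1
4πI² = N·(3j₀)²·(3jₘ)² = 1275750/14919047
I = +1·√(0.0855115/4π) = 0.08249114

0.082491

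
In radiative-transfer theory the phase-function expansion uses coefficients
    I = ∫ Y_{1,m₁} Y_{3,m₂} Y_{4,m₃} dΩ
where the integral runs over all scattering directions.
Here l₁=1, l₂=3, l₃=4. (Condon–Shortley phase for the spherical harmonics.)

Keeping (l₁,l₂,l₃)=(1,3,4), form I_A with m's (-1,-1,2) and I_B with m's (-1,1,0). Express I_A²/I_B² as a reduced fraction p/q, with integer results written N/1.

5/2

l's match ⇒ only the (l;m) 3-j factors differ between A and B.
A: triangle coeff Δ(1,3,4) = 1/252; Σ_t [0,0]: t=0:+1/96 = 1/96; (3j)²=5/84 [(1 3 4; -1 -1 2)], sign=+1
B: triangle coeff Δ(1,3,4) = 1/252; Σ_t [0,0]: t=0:+1/96 = 1/96; (3j)²=1/42 [(1 3 4; -1 1 0)], sign=+1
I_A²/I_B² = (5/84)/(1/42) = 5/2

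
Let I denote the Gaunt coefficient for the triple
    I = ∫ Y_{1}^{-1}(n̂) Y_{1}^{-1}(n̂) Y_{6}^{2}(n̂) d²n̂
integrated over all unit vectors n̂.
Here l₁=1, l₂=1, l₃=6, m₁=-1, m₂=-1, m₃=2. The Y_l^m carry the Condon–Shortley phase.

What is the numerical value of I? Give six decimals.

|1−1|≤6≤1+1 violated ⇒ I = 0

0.000000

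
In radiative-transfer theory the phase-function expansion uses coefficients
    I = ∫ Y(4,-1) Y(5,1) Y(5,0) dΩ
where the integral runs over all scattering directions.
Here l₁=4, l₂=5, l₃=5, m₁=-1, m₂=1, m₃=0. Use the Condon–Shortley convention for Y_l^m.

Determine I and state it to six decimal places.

-0.053153

Checks pass: Σm=0; 14 even; l₃=5∈[1,9].
(2·4+1)(2·5+1)(2·5+1) = 1089
Δ: 4! 4! 6! / 15! → 1/3153150
sum: t=0:+1/69120 t=1:−1/1728 t=2:+1/576 t=3:−1/1728 t=4:+1/69120 = 7/11520
3j²(4 5 5; 0 0 0) = Δ·Π!·Σ² = 2/143  (sign -1)
sum: t=1:−1/17280 t=2:+1/1152 t=3:−1/864 t=4:+1/6912 = -7/34560
3j²(4 5 5; -1 1 0) = Δ·Π!·Σ² = 1/429  (sign +1)
combine: 4πI² = 1089·2/143·1/429 = 6/169
take √, sign -1: I = -0.05315295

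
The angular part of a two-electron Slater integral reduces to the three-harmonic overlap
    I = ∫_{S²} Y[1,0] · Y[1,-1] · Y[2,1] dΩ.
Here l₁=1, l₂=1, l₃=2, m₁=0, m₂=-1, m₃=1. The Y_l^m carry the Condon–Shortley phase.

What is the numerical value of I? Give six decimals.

-0.218510

Rules hold: Σm=0, L=4 even, 0≤2≤2.
N = 3·3·5 = 45
Δ = 0!·2!·2!/5! = 1/30
Racah Σ t=0..0: t=0:+1/1 = 1/1
⇒ 3j(1 1 2; 0 0 0)² = 2/15, sgn +1
Racah Σ t=0..0: t=0:+1/2 = 1/2
⇒ 3j(1 1 2; 0 -1 1)² = 1/10, sgn -1
4πI² = N·(3j₀)²·(3jₘ)² = 3/5
I = -1·√(0.6/4π) = -0.21850969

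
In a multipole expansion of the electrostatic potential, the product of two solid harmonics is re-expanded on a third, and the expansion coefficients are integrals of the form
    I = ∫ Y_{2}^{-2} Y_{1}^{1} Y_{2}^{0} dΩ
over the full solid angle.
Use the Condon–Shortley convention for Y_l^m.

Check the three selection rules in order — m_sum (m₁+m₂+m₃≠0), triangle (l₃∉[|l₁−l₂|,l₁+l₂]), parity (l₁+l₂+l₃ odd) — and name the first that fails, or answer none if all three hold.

m_sum

Σmᵢ = -1  ✗
l₃∈[|l₁−l₂|,l₁+l₂]=[1,3], have l₃=2
Σlᵢ = 5 ⇒ odd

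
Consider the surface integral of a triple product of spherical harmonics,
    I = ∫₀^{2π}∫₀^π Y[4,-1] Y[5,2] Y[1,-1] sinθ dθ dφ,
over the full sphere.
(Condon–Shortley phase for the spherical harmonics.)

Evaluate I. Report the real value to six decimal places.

Rules hold: Σm=0, L=10 even, 1≤1≤9.
N = 9·11·3 = 297
Δ = 8!·0!·2!/11! = 1/495
Racah Σ t=4..4: t=4:+1/576 = 1/576
⇒ 3j(4 5 1; 0 0 0)² = 5/99, sgn -1
Racah Σ t=5..5: t=5:−1/1440 = -1/1440
⇒ 3j(4 5 1; -1 2 -1)² = 7/165, sgn -1
4πI² = N·(3j₀)²·(3jₘ)² = 7/11
I = +1·√(0.636364/4π) = 0.22503380

0.225034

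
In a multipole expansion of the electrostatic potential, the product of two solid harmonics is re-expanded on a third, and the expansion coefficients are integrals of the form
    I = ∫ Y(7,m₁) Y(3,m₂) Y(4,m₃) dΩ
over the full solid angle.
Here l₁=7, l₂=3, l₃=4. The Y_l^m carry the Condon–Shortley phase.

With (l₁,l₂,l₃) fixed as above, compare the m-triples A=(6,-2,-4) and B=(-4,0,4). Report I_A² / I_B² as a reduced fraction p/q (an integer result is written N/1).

Shared (l₁,l₂,l₃)=(7,3,4): N and (l;000)² cancel in I_A²/I_B².
A: Δ = 6!·8!·0!/15! = 1/45045; Racah Σ t=1..1: t=1:−1/4838400 = -1/4838400; ⇒ 3j(7 3 4; 6 -2 -4)² = 1/35, sgn -1
B: Δ = 6!·8!·0!/15! = 1/45045; Racah Σ t=3..3: t=3:−1/1451520 = -1/1451520; ⇒ 3j(7 3 4; -4 0 4)² = 1/273, sgn -1
I_A²/I_B² = (1/35)/(1/273) = 39/5

39/5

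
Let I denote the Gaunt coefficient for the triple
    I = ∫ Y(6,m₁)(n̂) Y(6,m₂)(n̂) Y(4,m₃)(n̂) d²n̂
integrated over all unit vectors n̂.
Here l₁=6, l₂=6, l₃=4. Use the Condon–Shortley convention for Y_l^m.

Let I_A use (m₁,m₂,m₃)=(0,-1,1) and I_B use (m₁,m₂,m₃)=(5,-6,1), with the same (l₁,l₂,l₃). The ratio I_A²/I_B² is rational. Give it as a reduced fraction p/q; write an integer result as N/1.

Shared (l₁,l₂,l₃)=(6,6,4): N and (l;000)² cancel in I_A²/I_B².
A: Δ = 8!·4!·4!/17! = 1/15315300; Racah Σ t=2..5: t=2:+1/207360 t=3:−1/17280 t=4:+1/13824 t=5:−1/103680 = 1/103680; ⇒ 3j(6 6 4; 0 -1 1)² = 10/7293, sgn -1
B: Δ = 8!·4!·4!/17! = 1/15315300; Racah Σ t=0..0: t=0:+1/5806080 = 1/5806080; ⇒ 3j(6 6 4; 5 -6 1)² = 165/6188, sgn -1
I_A²/I_B² = (10/7293)/(165/6188) = 56/1089

56/1089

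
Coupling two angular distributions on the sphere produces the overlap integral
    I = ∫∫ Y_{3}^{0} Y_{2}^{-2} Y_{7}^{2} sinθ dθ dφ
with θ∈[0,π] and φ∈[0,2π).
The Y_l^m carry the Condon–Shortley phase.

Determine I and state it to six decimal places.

0.000000

|3−2|≤7≤3+2 violated ⇒ I = 0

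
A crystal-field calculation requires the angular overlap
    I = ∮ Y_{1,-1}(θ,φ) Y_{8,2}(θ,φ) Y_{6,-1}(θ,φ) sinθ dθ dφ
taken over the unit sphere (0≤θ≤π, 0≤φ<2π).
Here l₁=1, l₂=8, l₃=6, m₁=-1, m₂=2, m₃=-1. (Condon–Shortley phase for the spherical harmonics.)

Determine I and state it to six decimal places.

l₃=6 ∉ [7,9] — triangle fails ⇒ I = 0

0.000000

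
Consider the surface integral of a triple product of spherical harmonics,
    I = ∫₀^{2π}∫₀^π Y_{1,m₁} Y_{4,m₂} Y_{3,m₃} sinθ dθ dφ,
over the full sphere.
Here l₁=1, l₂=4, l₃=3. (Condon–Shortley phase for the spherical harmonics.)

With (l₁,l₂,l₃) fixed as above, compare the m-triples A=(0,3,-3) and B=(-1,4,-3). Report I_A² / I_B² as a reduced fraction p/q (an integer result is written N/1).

l's match ⇒ only the (l;m) 3-j factors differ between A and B.
A: triangle coeff Δ(1,4,3) = 1/252; Σ_t [1,1]: t=1:−1/720 = -1/720; (3j)²=1/36 [(1 4 3; 0 3 -3)], sign=-1
B: triangle coeff Δ(1,4,3) = 1/252; Σ_t [2,2]: t=2:+1/1440 = 1/1440; (3j)²=1/9 [(1 4 3; -1 4 -3)], sign=+1
I_A²/I_B² = (1/36)/(1/9) = 1/4

1/4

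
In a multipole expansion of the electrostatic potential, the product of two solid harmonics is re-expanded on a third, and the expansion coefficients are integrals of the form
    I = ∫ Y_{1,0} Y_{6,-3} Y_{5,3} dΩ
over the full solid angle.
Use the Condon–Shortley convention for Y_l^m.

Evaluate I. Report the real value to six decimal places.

Rules hold: Σm=0, L=12 even, 5≤5≤7.
N = 3·13·11 = 429
Δ = 2!·0!·10!/13! = 1/858
Racah Σ t=1..1: t=1:−1/14400 = -1/14400
⇒ 3j(1 6 5; 0 0 0)² = 6/143, sgn +1
Racah Σ t=1..1: t=1:−1/80640 = -1/80640
⇒ 3j(1 6 5; 0 -3 3)² = 9/286, sgn -1
4πI² = N·(3j₀)²·(3jₘ)² = 81/143
I = -1·√(0.566434/4π) = -0.21230956

-0.212310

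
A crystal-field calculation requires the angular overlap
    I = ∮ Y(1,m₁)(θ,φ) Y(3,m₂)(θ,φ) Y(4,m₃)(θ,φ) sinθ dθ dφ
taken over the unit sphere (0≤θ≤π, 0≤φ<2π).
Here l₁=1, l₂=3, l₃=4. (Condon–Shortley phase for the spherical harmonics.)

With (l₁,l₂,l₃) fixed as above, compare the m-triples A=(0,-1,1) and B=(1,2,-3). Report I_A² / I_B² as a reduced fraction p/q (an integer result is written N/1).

l's match ⇒ only the (l;m) 3-j factors differ between A and B.
A: triangle coeff Δ(1,3,4) = 1/252; Σ_t [0,0]: t=0:+1/48 = 1/48; (3j)²=5/84 [(1 3 4; 0 -1 1)], sign=-1
B: triangle coeff Δ(1,3,4) = 1/252; Σ_t [0,0]: t=0:+1/240 = 1/240; (3j)²=1/12 [(1 3 4; 1 2 -3)], sign=-1
I_A²/I_B² = (5/84)/(1/12) = 5/7

5/7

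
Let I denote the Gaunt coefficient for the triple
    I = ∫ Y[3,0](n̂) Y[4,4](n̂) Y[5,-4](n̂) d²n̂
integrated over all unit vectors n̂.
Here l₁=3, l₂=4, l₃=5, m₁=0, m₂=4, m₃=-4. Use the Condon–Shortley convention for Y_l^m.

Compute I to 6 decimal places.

Checks pass: Σm=0; 12 even; l₃=5∈[1,7].
(2·3+1)(2·4+1)(2·5+1) = 693
Δ: 2! 4! 6! / 13! → 1/180180
sum: t=0:+1/576 t=1:−1/144 t=2:+1/576 = -1/288
3j²(3 4 5; 0 0 0) = Δ·Π!·Σ² = 20/1001  (sign +1)
sum: t=2:+1/8640 = 1/8640
3j²(3 4 5; 0 4 -4) = Δ·Π!·Σ² = 28/715  (sign -1)
combine: 4πI² = 693·20/1001·28/715 = 1008/1859
take √, sign -1: I = -0.20772350

-0.207724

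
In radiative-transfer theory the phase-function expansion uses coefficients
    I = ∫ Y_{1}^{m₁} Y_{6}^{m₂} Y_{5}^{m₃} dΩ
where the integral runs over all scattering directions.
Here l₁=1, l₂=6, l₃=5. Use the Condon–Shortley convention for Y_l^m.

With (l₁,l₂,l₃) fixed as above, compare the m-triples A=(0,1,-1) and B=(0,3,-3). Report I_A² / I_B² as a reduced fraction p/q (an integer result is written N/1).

35/27

l's match ⇒ only the (l;m) 3-j factors differ between A and B.
A: triangle coeff Δ(1,6,5) = 1/858; Σ_t [1,1]: t=1:−1/17280 = -1/17280; (3j)²=35/858 [(1 6 5; 0 1 -1)], sign=-1
B: triangle coeff Δ(1,6,5) = 1/858; Σ_t [1,1]: t=1:−1/80640 = -1/80640; (3j)²=9/286 [(1 6 5; 0 3 -3)], sign=-1
I_A²/I_B² = (35/858)/(9/286) = 35/27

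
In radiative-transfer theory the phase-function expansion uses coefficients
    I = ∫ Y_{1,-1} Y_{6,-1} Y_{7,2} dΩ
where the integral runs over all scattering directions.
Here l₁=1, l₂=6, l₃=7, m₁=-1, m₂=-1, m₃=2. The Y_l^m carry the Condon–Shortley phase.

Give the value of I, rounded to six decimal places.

0.209937

Rules hold: Σm=0, L=14 even, 5≤7≤7.
N = 3·13·15 = 585
Δ = 0!·2!·12!/15! = 1/1365
Racah Σ t=0..0: t=0:+1/518400 = 1/518400
⇒ 3j(1 6 7; 0 0 0)² = 7/195, sgn -1
Racah Σ t=0..0: t=0:+1/1209600 = 1/1209600
⇒ 3j(1 6 7; -1 -1 2)² = 12/455, sgn -1
4πI² = N·(3j₀)²·(3jₘ)² = 36/65
I = +1·√(0.553846/4π) = 0.20993732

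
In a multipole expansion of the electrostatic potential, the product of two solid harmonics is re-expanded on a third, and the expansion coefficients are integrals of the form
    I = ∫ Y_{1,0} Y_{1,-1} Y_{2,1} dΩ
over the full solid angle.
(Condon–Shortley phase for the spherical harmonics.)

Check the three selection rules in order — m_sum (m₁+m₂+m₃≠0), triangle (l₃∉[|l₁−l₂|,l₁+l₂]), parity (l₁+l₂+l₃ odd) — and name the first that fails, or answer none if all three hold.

none

m₁+m₂+m₃ = 0 − 1 + 1 = 0  ✓
triangle: |1−1|=0 ≤ l₃=2 ≤ 1+1=2  ✓
parity: l₁+l₂+l₃ = 4 is even  ✓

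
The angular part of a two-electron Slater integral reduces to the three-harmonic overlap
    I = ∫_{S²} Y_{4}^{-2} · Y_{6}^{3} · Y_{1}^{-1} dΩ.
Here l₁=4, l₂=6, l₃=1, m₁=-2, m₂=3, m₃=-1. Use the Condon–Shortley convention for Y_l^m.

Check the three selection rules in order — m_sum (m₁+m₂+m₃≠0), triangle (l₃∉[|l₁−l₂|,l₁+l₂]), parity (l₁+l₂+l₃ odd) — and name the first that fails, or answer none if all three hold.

triangle

Σmᵢ = 0  ✓
l₃∈[|l₁−l₂|,l₁+l₂]=[2,10], have l₃=1  ✗
Σlᵢ = 11 ⇒ odd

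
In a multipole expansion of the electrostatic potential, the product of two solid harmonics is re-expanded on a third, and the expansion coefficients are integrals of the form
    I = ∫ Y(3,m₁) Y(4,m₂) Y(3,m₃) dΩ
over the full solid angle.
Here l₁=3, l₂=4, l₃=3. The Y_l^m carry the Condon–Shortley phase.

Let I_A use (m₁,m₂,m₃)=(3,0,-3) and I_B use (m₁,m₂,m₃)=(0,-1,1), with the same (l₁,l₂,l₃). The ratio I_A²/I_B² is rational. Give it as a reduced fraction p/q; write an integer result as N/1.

Shared (l₁,l₂,l₃)=(3,4,3): N and (l;000)² cancel in I_A²/I_B².
A: Δ = 4!·2!·4!/11! = 1/34650; Racah Σ t=0..0: t=0:+1/1152 = 1/1152; ⇒ 3j(3 4 3; 3 0 -3)² = 1/154, sgn +1
B: Δ = 4!·2!·4!/11! = 1/34650; Racah Σ t=1..3: t=1:−1/48 t=2:+1/24 t=3:−1/288 = 5/288; ⇒ 3j(3 4 3; 0 -1 1)² = 5/462, sgn +1
I_A²/I_B² = (1/154)/(5/462) = 3/5

3/5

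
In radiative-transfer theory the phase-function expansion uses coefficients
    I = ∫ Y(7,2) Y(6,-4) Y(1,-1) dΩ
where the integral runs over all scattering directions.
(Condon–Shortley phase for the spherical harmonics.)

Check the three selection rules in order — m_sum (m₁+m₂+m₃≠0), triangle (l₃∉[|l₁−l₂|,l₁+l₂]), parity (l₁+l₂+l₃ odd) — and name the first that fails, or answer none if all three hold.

m_sum

m₁+m₂+m₃ = 2 − 4 − 1 = -3  ✗
triangle: |7−6|=1 ≤ l₃=1 ≤ 7+6=13
parity: l₁+l₂+l₃ = 14 is even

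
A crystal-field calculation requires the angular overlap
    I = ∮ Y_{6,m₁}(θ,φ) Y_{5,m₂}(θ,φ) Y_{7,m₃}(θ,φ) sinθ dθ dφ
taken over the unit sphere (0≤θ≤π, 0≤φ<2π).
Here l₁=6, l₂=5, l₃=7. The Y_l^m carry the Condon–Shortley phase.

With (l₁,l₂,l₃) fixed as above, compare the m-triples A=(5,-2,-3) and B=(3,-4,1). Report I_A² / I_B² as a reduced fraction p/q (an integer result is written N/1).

Same 6,5,7: normalisation and zero-m 3j drop out of the ratio.
A: Δ: 4! 8! 6! / 19! → 1/174594420; sum: t=0:+1/4354560 t=1:−1/11612160 = 1/6967296; 3j²(6 5 7; 5 -2 -3) = Δ·Π!·Σ² = 625/50388  (sign +1)
B: Δ: 4! 8! 6! / 19! → 1/174594420; sum: t=0:+1/2073600 t=1:−1/6220800 = 1/3110400; 3j²(6 5 7; 3 -4 1) = Δ·Π!·Σ² = 3136/230945  (sign +1)
I_A²/I_B² = (625/50388)/(3136/230945) = 34375/37632

34375/37632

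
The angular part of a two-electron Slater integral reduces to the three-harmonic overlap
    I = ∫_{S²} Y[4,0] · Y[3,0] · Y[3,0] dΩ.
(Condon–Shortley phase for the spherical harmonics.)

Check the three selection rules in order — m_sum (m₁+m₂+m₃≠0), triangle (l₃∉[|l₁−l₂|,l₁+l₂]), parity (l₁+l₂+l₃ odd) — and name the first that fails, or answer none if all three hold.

Σmᵢ = 0  ✓
l₃∈[|l₁−l₂|,l₁+l₂]=[1,7], have l₃=3  ✓
Σlᵢ = 10 ⇒ even  ✓

none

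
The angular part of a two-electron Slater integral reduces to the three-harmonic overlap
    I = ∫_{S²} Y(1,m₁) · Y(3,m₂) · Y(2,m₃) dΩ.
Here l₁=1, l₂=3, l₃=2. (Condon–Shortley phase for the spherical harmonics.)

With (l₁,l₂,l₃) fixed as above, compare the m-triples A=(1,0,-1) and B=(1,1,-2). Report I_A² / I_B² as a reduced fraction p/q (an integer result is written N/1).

3/1

Shared (l₁,l₂,l₃)=(1,3,2): N and (l;000)² cancel in I_A²/I_B².
A: Δ = 2!·0!·4!/7! = 1/105; Racah Σ t=0..0: t=0:+1/12 = 1/12; ⇒ 3j(1 3 2; 1 0 -1)² = 1/35, sgn -1
B: Δ = 2!·0!·4!/7! = 1/105; Racah Σ t=0..0: t=0:+1/48 = 1/48; ⇒ 3j(1 3 2; 1 1 -2)² = 1/105, sgn +1
I_A²/I_B² = (1/35)/(1/105) = 3/1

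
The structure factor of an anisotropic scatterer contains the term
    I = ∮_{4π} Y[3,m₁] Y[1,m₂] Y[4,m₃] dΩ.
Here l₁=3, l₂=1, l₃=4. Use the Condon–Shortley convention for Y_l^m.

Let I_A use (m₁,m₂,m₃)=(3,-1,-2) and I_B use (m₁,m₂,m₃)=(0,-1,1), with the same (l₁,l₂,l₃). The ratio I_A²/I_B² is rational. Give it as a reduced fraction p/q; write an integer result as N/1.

1/10

Shared (l₁,l₂,l₃)=(3,1,4): N and (l;000)² cancel in I_A²/I_B².
A: Δ = 0!·6!·2!/9! = 1/252; Racah Σ t=0..0: t=0:+1/1440 = 1/1440; ⇒ 3j(3 1 4; 3 -1 -2)² = 1/252, sgn +1
B: Δ = 0!·6!·2!/9! = 1/252; Racah Σ t=0..0: t=0:+1/72 = 1/72; ⇒ 3j(3 1 4; 0 -1 1)² = 5/126, sgn -1
I_A²/I_B² = (1/252)/(5/126) = 1/10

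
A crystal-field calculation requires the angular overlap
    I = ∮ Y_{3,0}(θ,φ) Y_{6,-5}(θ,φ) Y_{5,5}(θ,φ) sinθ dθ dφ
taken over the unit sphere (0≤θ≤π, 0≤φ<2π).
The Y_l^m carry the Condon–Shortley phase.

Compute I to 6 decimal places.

0.207001

m-sum 0 ✓  L=14 even ✓  3≤5≤9 ✓
Π(2lᵢ+1) = 7×13×11 = 1001
triangle coeff Δ(3,6,5) = 1/675675
Σ_t [1,3]: t=1:−1/8640 t=2:+1/2304 t=3:−1/8640 = 7/34560
(3j)²=7/429 [(3 6 5; 0 0 0)], sign=-1
Σ_t [1,1]: t=1:−1/483840 = -1/483840
(3j)²=3/91 [(3 6 5; 0 -5 5)], sign=-1
⇒ 4πI² = 7/13
I = (+1)√(7/13/(4π)) = 0.20700098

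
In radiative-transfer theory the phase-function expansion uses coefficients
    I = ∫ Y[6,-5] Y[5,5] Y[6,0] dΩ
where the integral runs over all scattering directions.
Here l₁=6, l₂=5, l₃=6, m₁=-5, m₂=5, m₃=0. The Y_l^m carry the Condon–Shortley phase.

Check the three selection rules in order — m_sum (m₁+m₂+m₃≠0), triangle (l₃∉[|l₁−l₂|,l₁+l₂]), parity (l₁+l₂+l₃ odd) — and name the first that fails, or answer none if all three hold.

Σmᵢ = 0  ✓
l₃∈[|l₁−l₂|,l₁+l₂]=[1,11], have l₃=6  ✓
Σlᵢ = 17 ⇒ odd  ✗

parity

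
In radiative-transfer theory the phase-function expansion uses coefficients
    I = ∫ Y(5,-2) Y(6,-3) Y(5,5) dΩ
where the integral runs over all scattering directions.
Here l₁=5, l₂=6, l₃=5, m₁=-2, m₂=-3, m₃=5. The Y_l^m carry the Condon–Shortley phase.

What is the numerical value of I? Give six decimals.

m-sum 0 ✓  L=16 even ✓  1≤5≤11 ✓
Π(2lᵢ+1) = 11×13×11 = 1573
triangle coeff Δ(5,6,5) = 1/28588560
Σ_t [1,5]: t=1:−1/345600 t=2:+1/13824 t=3:−1/5184 t=4:+1/13824 t=5:−1/345600 = -7/129600
(3j)²=80/7293 [(5 6 5; 0 0 0)], sign=+1
Σ_t [3,3]: t=3:−1/622080 = -1/622080
(3j)²=105/4862 [(5 6 5; -2 -3 5)], sign=-1
⇒ 4πI² = 1400/3757
I = (-1)√(1400/3757/(4π)) = -0.17220212

-0.172202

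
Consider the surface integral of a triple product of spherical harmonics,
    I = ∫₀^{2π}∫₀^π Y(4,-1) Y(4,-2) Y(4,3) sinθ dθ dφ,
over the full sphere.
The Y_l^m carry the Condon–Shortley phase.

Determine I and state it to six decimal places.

-0.063661

Checks pass: Σm=0; 12 even; l₃=4∈[0,8].
(2·4+1)(2·4+1)(2·4+1) = 729
Δ: 4! 4! 4! / 13! → 1/450450
sum: t=0:+1/13824 t=1:−1/216 t=2:+1/64 t=3:−1/216 t=4:+1/13824 = 5/768
3j²(4 4 4; 0 0 0) = Δ·Π!·Σ² = 18/1001  (sign +1)
sum: t=1:−1/864 t=2:+1/576 = 1/1728
3j²(4 4 4; -1 -2 3) = Δ·Π!·Σ² = 5/1287  (sign -1)
combine: 4πI² = 729·18/1001·5/1287 = 7290/143143
take √, sign -1: I = -0.06366105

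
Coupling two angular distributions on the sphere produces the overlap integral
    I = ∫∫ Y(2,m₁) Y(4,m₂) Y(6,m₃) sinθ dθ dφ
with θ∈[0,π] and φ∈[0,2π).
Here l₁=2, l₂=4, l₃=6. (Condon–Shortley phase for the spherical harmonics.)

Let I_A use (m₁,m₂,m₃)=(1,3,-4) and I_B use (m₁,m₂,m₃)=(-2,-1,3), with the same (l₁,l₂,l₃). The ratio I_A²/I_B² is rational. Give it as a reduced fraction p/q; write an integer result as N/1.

Shared (l₁,l₂,l₃)=(2,4,6): N and (l;000)² cancel in I_A²/I_B².
A: Δ = 0!·4!·8!/13! = 1/6435; Racah Σ t=0..0: t=0:+1/30240 = 1/30240; ⇒ 3j(2 4 6; 1 3 -4)² = 16/429, sgn +1
B: Δ = 0!·4!·8!/13! = 1/6435; Racah Σ t=0..0: t=0:+1/17280 = 1/17280; ⇒ 3j(2 4 6; -2 -1 3)² = 14/715, sgn -1
I_A²/I_B² = (16/429)/(14/715) = 40/21

40/21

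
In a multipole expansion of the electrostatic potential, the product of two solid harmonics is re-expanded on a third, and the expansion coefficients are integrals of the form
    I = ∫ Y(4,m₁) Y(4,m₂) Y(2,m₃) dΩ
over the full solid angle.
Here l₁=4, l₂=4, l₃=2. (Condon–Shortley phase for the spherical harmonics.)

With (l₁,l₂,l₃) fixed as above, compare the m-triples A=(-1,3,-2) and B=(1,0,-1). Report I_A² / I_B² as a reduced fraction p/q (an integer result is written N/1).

Same 4,4,2: normalisation and zero-m 3j drop out of the ratio.
A: Δ: 6! 2! 2! / 11! → 1/13860; sum: t=5:−1/480 = -1/480; 3j²(4 4 2; -1 3 -2) = Δ·Π!·Σ² = 3/110  (sign -1)
B: Δ: 6! 2! 2! / 11! → 1/13860; sum: t=2:+1/96 t=3:−1/72 = -1/288; 3j²(4 4 2; 1 0 -1) = Δ·Π!·Σ² = 1/462  (sign +1)
I_A²/I_B² = (3/110)/(1/462) = 63/5

63/5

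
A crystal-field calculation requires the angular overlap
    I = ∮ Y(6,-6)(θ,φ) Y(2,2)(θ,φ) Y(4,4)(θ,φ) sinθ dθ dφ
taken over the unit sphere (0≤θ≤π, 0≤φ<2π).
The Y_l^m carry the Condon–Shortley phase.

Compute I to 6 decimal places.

0.353849

m-sum 0 ✓  L=12 even ✓  4≤4≤8 ✓
Π(2lᵢ+1) = 13×5×9 = 585
triangle coeff Δ(6,2,4) = 1/6435
Σ_t [2,2]: t=2:+1/2304 = 1/2304
(3j)²=5/143 [(6 2 4; 0 0 0)], sign=+1
Σ_t [4,4]: t=4:+1/967680 = 1/967680
(3j)²=1/13 [(6 2 4; -6 2 4)], sign=+1
⇒ 4πI² = 225/143
I = (+1)√(225/143/(4π)) = 0.35384927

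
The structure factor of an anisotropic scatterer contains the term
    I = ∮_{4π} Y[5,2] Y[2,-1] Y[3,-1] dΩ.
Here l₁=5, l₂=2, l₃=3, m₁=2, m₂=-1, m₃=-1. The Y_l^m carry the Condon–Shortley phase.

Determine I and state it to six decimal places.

0.245532

m-sum 0 ✓  L=10 even ✓  3≤3≤7 ✓
Π(2lᵢ+1) = 11×5×7 = 385
triangle coeff Δ(5,2,3) = 1/2310
Σ_t [2,2]: t=2:+1/144 = 1/144
(3j)²=10/231 [(5 2 3; 0 0 0)], sign=-1
Σ_t [1,1]: t=1:−1/288 = -1/288
(3j)²=1/22 [(5 2 3; 2 -1 -1)], sign=-1
⇒ 4πI² = 25/33
I = (+1)√(25/33/(4π)) = 0.24553200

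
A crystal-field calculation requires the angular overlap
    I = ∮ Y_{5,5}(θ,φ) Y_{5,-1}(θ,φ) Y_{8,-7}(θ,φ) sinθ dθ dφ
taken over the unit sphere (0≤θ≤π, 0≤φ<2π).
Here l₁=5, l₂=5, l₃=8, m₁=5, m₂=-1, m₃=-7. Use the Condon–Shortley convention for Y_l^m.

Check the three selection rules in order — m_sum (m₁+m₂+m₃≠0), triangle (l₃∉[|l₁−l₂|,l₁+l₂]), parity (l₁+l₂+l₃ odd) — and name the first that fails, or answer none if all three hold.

azimuthal sum: 5 − 1 − 7 = -3  ✗
0 ≤ 8 ≤ 10 (triangle on l)
L = 5 + 5 + 8 = 18 (even)

m_sum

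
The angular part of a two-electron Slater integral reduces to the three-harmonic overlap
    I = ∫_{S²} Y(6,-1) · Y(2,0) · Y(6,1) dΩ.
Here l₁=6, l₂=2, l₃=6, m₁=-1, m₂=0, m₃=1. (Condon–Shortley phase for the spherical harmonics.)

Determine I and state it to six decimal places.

-0.149094

m-sum 0 ✓  L=14 even ✓  4≤6≤8 ✓
Π(2lᵢ+1) = 13×5×13 = 845
triangle coeff Δ(6,2,6) = 1/90090
Σ_t [0,2]: t=0:+1/69120 t=1:−1/14400 t=2:+1/69120 = -7/172800
(3j)²=14/715 [(6 2 6; 0 0 0)], sign=-1
Σ_t [0,2]: t=0:+1/120960 t=1:−1/17280 t=2:+1/57600 = -13/403200
(3j)²=13/770 [(6 2 6; -1 0 1)], sign=+1
⇒ 4πI² = 169/605
I = (-1)√(169/605/(4π)) = -0.14909419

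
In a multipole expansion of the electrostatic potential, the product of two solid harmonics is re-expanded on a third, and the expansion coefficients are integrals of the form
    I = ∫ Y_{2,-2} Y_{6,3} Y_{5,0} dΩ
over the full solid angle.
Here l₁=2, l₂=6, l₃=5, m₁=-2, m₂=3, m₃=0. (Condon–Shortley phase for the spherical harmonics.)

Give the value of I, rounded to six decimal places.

m-sum = -2 + 3 + 0 = 1 ≠ 0 ⇒ I = 0

0.000000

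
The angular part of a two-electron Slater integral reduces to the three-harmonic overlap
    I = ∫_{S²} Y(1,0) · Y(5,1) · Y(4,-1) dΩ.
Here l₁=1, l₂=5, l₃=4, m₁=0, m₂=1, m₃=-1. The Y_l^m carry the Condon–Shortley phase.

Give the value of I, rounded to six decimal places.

m-sum 0 ✓  L=10 even ✓  4≤4≤6 ✓
Π(2lᵢ+1) = 3×11×9 = 297
triangle coeff Δ(1,5,4) = 1/495
Σ_t [1,1]: t=1:−1/576 = -1/576
(3j)²=5/99 [(1 5 4; 0 0 0)], sign=-1
Σ_t [1,1]: t=1:−1/720 = -1/720
(3j)²=8/165 [(1 5 4; 0 1 -1)], sign=+1
⇒ 4πI² = 8/11
I = (-1)√(8/11/(4π)) = -0.24057125

-0.240571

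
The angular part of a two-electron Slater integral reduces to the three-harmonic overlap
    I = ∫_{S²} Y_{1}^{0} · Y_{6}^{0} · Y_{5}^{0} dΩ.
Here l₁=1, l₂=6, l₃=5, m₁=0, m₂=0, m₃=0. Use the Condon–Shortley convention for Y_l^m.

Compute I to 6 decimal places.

0.245154

m-sum 0 ✓  L=12 even ✓  5≤5≤7 ✓
Π(2lᵢ+1) = 3×13×11 = 429
triangle coeff Δ(1,6,5) = 1/858
Σ_t [1,1]: t=1:−1/14400 = -1/14400
(3j)²=6/143 [(1 6 5; 0 0 0)], sign=+1
(m-triple is (0,0,0) — same symbol as above.)
⇒ 4πI² = 108/143
I = (+1)√(108/143/(4π)) = 0.24515397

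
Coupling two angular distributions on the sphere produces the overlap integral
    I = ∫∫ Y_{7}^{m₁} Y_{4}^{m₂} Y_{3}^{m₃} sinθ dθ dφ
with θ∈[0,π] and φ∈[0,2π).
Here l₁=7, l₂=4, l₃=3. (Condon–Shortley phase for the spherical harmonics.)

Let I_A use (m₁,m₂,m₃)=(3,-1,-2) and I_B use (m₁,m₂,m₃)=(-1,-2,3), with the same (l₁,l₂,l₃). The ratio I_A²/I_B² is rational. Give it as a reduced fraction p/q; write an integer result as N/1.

Same 7,4,3: normalisation and zero-m 3j drop out of the ratio.
A: Δ: 8! 6! 0! / 15! → 1/45045; sum: t=3:−1/86400 = -1/86400; 3j²(7 4 3; 3 -1 -2) = Δ·Π!·Σ² = 16/715  (sign +1)
B: Δ: 8! 6! 0! / 15! → 1/45045; sum: t=2:+1/1036800 = 1/1036800; 3j²(7 4 3; -1 -2 3) = Δ·Π!·Σ² = 4/6435  (sign +1)
I_A²/I_B² = (16/715)/(4/6435) = 36/1

36/1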